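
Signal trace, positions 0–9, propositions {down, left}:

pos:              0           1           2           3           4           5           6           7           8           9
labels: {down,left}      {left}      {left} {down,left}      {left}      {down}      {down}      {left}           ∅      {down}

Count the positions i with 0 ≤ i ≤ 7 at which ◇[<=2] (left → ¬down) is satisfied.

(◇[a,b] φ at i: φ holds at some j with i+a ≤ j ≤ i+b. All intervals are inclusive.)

Evaluate at each i in [0,7]:
  i=0: ✓ (witness j=1)
  i=1: ✓ (witness j=1)
  i=2: ✓ (witness j=2)
  i=3: ✓ (witness j=4)
  i=4: ✓ (witness j=4)
  i=5: ✓ (witness j=5)
  i=6: ✓ (witness j=6)
  i=7: ✓ (witness j=7)
Positions where it holds: {0, 1, 2, 3, 4, 5, 6, 7} → 8.

8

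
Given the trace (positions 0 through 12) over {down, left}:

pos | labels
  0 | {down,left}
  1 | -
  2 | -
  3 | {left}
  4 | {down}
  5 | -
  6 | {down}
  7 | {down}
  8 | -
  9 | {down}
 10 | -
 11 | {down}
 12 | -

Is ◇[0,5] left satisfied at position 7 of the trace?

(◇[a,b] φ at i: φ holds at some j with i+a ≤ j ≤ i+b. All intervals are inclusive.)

Does not hold

Check left at each j in [7,12]:
  j=7: false
  j=8: false
  j=9: false
  j=10: false
  j=11: false
  j=12: false
No position in the window satisfies it → formula fails.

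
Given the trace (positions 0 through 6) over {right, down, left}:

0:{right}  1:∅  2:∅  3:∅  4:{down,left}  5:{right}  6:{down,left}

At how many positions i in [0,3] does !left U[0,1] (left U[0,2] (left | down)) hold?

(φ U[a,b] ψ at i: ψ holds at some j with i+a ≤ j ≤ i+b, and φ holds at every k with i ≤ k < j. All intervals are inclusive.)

Evaluate at each i in [0,3]:
  i=0: ✗ (no rhs in [0,1])
  i=1: ✗ (no rhs in [1,2])
  i=2: ✗ (no rhs in [2,3])
  i=3: ✓ (rhs at j=4; lhs holds on [3,3])
Positions where it holds: {3} → 1.

1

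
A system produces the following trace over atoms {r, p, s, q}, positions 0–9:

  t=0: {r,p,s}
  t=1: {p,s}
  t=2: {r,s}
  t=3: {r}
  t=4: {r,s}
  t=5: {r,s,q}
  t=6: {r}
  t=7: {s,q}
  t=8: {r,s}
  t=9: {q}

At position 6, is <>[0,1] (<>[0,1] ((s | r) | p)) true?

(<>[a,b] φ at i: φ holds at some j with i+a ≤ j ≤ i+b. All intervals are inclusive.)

Check <>[0,1] ((s | r) | p) at each j in [6,7]:
  j=6: holds (witness at 6)
  j=7: holds (witness at 7)
Found at j=6 → formula holds.

Yes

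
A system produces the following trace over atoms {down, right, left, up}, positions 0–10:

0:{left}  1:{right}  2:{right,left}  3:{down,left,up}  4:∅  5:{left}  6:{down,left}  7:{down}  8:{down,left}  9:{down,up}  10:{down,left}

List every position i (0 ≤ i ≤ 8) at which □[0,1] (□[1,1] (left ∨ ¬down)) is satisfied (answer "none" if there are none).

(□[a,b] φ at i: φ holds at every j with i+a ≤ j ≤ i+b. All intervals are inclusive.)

Evaluate at each i in [0,8]:
  i=0: ✓ (all of [0,1])
  i=1: ✓ (all of [1,2])
  i=2: ✓ (all of [2,3])
  i=3: ✓ (all of [3,4])
  i=4: ✓ (all of [4,5])
  i=5: ✗ (fails at j=6)
  i=6: ✗ (fails at j=6)
  i=7: ✗ (fails at j=8)
  i=8: ✗ (fails at j=8)

0, 1, 2, 3, 4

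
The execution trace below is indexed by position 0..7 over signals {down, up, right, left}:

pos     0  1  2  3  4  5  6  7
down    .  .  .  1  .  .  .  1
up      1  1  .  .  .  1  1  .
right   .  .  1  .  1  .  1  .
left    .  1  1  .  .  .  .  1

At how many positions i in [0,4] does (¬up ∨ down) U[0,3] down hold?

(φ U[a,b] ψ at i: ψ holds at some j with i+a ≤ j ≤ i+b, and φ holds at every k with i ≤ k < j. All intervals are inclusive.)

2

Evaluate at each i in [0,4]:
  i=0: ✗ (lhs fails at k=0 before rhs at j=3)
  i=1: ✗ (lhs fails at k=1 before rhs at j=3)
  i=2: ✓ (rhs at j=3; lhs holds on [2,2])
  i=3: ✓ (rhs at j=3)
  i=4: ✗ (lhs fails at k=5 before rhs at j=7)
Positions where it holds: {2, 3} → 2.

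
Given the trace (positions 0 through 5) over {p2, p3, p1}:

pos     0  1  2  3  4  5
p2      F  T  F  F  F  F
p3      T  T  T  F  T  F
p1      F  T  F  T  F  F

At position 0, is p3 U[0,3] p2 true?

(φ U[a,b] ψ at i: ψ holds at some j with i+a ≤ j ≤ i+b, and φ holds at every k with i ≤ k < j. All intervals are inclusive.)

Holds

Need some j in [0,3] with p2, and p3 at every k in [0,j-1].
  j=0: p2 false.
  j=1: p2 holds; p3 holds at every k in [0,0] → satisfied.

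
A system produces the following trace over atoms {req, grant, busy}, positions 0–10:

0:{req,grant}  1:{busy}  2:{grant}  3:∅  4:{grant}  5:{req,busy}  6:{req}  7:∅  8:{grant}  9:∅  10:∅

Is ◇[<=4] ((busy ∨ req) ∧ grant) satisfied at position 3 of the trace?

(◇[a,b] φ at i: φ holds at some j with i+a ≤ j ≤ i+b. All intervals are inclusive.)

Does not hold

Check ((busy ∨ req) ∧ grant) at each j in [3,7]:
  j=3: false
  j=4: false
  j=5: false
  j=6: false
  j=7: false
No position in the window satisfies it → formula fails.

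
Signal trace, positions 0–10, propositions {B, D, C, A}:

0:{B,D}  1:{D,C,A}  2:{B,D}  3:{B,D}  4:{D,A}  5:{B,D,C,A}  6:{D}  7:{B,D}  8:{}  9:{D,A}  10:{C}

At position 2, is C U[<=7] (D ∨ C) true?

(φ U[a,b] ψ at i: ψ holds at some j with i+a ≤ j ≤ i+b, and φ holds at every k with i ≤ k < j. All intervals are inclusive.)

Need some j in [2,9] with (D ∨ C), and C at every k in [2,j-1].
  j=2: (D ∨ C) holds; no prefix to check → satisfied.

Holds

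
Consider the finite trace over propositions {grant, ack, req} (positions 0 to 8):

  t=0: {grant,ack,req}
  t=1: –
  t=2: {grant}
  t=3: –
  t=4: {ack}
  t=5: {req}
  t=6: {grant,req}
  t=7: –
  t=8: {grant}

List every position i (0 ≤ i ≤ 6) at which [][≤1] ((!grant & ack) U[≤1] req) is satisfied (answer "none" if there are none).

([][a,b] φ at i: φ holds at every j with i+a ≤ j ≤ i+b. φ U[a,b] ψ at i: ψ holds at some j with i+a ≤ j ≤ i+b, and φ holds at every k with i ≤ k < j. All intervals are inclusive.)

Evaluate at each i in [0,6]:
  i=0: ✗ (fails at j=1)
  i=1: ✗ (fails at j=1)
  i=2: ✗ (fails at j=2)
  i=3: ✗ (fails at j=3)
  i=4: ✓ (all of [4,5])
  i=5: ✓ (all of [5,6])
  i=6: ✗ (fails at j=7)

4, 5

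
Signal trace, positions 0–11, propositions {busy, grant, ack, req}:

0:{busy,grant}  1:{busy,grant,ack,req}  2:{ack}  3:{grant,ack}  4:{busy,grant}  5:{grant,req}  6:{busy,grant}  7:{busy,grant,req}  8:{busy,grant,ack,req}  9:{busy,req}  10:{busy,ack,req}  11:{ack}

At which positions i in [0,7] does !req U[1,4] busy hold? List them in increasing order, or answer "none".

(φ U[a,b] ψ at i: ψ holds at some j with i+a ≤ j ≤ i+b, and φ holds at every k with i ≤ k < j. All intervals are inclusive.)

0, 2, 3, 6

Evaluate at each i in [0,7]:
  i=0: ✓ (rhs at j=1; lhs holds on [0,0])
  i=1: ✗ (lhs fails at k=1 before rhs at j=4)
  i=2: ✓ (rhs at j=4; lhs holds on [2,3])
  i=3: ✓ (rhs at j=4; lhs holds on [3,3])
  i=4: ✗ (lhs fails at k=5 before rhs at j=6)
  i=5: ✗ (lhs fails at k=5 before rhs at j=6)
  i=6: ✓ (rhs at j=7; lhs holds on [6,6])
  i=7: ✗ (lhs fails at k=7 before rhs at j=8)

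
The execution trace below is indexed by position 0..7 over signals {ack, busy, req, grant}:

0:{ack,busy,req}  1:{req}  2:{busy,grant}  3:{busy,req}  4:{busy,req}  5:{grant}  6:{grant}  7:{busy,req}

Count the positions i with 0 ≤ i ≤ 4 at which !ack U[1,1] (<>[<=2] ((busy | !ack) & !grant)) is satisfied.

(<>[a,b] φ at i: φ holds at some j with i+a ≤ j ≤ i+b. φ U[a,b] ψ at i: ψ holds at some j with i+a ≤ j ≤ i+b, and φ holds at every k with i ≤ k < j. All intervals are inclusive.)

4

Evaluate at each i in [0,4]:
  i=0: ✗ (lhs fails at k=0 before rhs at j=1)
  i=1: ✓ (rhs at j=2; lhs holds on [1,1])
  i=2: ✓ (rhs at j=3; lhs holds on [2,2])
  i=3: ✓ (rhs at j=4; lhs holds on [3,3])
  i=4: ✓ (rhs at j=5; lhs holds on [4,4])
Positions where it holds: {1, 2, 3, 4} → 4.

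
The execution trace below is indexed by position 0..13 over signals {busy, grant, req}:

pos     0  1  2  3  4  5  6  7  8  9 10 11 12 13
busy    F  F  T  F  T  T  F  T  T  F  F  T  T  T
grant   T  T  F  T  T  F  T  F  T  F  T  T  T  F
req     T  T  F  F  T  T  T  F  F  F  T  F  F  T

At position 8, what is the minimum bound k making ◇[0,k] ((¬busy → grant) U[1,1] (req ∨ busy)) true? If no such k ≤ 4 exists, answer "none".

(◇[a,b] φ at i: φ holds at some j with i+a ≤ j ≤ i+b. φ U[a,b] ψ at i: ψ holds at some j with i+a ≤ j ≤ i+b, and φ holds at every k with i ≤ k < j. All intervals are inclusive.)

Scan j = 8,9,… for ((¬busy → grant) U[1,1] (req ∨ busy)):
  j=8: fails
  j=9: fails
  j=10: holds
First hit at j=10, so smallest k = 10-8 = 2.

2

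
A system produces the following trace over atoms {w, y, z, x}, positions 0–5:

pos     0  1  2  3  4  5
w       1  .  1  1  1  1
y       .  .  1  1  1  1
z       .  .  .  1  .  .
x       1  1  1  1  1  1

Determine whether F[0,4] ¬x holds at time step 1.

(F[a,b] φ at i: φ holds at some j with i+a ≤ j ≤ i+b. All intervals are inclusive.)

Does not hold

Check ¬x at each j in [1,5]:
  j=1: false
  j=2: false
  j=3: false
  j=4: false
  j=5: false
No position in the window satisfies it → formula fails.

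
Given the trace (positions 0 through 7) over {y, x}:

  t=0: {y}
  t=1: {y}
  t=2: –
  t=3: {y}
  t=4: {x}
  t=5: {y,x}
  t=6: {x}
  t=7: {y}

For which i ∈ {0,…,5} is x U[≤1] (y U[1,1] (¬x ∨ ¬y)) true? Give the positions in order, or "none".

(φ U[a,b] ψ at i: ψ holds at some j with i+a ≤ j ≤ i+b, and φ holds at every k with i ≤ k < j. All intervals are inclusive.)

0, 1, 3, 4, 5

Evaluate at each i in [0,5]:
  i=0: ✓ (rhs at j=0)
  i=1: ✓ (rhs at j=1)
  i=2: ✗ (lhs fails at k=2 before rhs at j=3)
  i=3: ✓ (rhs at j=3)
  i=4: ✓ (rhs at j=5; lhs holds on [4,4])
  i=5: ✓ (rhs at j=5)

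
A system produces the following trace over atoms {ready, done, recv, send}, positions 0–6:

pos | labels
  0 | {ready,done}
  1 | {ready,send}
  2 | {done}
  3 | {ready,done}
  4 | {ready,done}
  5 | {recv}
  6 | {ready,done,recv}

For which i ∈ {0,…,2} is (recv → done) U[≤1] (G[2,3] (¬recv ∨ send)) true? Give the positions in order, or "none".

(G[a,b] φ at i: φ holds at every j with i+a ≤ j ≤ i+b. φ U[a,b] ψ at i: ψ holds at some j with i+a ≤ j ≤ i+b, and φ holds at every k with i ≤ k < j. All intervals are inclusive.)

0, 1

Evaluate at each i in [0,2]:
  i=0: ✓ (rhs at j=0)
  i=1: ✓ (rhs at j=1)
  i=2: ✗ (no rhs in [2,3])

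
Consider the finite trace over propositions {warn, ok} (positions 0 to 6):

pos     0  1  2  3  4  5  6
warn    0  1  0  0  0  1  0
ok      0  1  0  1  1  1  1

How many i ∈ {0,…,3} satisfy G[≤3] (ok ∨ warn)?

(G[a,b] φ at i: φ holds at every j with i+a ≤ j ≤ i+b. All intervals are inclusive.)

Evaluate at each i in [0,3]:
  i=0: ✗ (fails at j=0)
  i=1: ✗ (fails at j=2)
  i=2: ✗ (fails at j=2)
  i=3: ✓ (all of [3,6])
Positions where it holds: {3} → 1.

1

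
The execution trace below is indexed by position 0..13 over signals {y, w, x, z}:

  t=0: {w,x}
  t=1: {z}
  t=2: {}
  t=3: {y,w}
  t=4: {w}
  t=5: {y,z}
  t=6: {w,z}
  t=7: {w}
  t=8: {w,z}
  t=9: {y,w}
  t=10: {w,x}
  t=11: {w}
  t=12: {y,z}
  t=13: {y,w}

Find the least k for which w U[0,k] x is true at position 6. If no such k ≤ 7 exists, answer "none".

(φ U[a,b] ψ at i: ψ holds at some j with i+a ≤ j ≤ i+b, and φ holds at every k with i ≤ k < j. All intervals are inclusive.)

Need earliest j ≥ 6 with x, and w at every k in [6,j-1].
  j=6: rhs fails.
  j=7: rhs fails.
  j=8: rhs fails.
  j=9: rhs fails.
  j=10: rhs holds; lhs holds on [6,9]. k = 4.

4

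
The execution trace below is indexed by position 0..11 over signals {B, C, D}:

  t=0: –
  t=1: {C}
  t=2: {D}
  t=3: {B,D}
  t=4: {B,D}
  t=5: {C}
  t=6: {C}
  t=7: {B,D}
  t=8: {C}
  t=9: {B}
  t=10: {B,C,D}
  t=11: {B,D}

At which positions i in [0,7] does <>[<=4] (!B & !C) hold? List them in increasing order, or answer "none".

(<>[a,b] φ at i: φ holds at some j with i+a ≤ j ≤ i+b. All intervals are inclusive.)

Evaluate at each i in [0,7]:
  i=0: ✓ (witness j=0)
  i=1: ✓ (witness j=2)
  i=2: ✓ (witness j=2)
  i=3: ✗ (none in [3,7])
  i=4: ✗ (none in [4,8])
  i=5: ✗ (none in [5,9])
  i=6: ✗ (none in [6,10])
  i=7: ✗ (none in [7,11])

0, 1, 2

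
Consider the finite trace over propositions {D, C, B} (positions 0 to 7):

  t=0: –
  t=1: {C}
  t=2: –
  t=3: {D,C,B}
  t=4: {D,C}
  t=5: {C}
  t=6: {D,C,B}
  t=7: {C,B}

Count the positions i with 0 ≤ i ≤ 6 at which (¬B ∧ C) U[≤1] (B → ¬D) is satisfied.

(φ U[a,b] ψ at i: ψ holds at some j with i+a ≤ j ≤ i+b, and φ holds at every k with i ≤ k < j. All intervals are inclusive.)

Evaluate at each i in [0,6]:
  i=0: ✓ (rhs at j=0)
  i=1: ✓ (rhs at j=1)
  i=2: ✓ (rhs at j=2)
  i=3: ✗ (lhs fails at k=3 before rhs at j=4)
  i=4: ✓ (rhs at j=4)
  i=5: ✓ (rhs at j=5)
  i=6: ✗ (lhs fails at k=6 before rhs at j=7)
Positions where it holds: {0, 1, 2, 4, 5} → 5.

5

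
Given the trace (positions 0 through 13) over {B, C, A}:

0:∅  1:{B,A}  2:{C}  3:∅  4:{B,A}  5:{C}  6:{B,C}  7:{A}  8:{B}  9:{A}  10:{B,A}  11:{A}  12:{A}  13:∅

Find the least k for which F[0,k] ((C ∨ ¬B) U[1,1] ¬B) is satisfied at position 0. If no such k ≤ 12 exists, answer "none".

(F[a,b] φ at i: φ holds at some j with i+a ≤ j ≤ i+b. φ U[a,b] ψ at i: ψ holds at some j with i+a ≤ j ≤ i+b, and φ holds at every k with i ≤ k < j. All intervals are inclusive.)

Scan j = 0,1,… for ((C ∨ ¬B) U[1,1] ¬B):
  j=0: fails
  j=1: fails
  j=2: holds
First hit at j=2, so smallest k = 2-0 = 2.

2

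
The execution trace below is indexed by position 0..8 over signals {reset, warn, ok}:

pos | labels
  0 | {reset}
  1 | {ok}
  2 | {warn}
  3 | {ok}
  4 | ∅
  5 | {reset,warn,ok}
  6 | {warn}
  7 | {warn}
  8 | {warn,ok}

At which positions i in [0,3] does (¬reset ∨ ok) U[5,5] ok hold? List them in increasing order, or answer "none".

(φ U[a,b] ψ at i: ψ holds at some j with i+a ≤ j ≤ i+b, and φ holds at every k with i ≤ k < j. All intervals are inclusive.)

3

Evaluate at each i in [0,3]:
  i=0: ✗ (lhs fails at k=0 before rhs at j=5)
  i=1: ✗ (no rhs in [6,6])
  i=2: ✗ (no rhs in [7,7])
  i=3: ✓ (rhs at j=8; lhs holds on [3,7])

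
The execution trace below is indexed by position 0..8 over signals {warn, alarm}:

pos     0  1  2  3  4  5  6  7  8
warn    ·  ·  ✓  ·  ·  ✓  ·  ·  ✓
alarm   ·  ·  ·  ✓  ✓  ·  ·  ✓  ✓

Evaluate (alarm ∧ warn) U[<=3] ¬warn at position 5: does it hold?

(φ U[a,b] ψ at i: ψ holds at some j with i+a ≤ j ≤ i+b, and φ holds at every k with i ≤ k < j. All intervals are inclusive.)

Need some j in [5,8] with ¬warn, and (alarm ∧ warn) at every k in [5,j-1].
  j=5: ¬warn false.
  j=6: ¬warn holds, but (alarm ∧ warn) fails at k=5 → not this j.
  j=7: ¬warn holds, but (alarm ∧ warn) fails at k=5 → not this j.
  j=8: ¬warn false.
No j in the window works → until fails.

Does not hold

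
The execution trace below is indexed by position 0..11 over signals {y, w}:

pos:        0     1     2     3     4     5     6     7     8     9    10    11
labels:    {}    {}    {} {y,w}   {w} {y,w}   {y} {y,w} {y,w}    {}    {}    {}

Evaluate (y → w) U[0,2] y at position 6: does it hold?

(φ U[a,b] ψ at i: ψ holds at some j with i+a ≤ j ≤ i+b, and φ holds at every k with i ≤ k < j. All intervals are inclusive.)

Need some j in [6,8] with y, and (y → w) at every k in [6,j-1].
  j=6: y holds; no prefix to check → satisfied.

Holds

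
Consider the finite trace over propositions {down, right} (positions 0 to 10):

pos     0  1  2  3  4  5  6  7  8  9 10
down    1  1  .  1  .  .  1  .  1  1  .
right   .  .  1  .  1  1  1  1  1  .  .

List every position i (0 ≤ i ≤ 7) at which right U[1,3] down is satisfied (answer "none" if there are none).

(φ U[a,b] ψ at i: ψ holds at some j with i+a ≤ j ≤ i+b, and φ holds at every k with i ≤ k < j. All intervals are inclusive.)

Evaluate at each i in [0,7]:
  i=0: ✗ (lhs fails at k=0 before rhs at j=1)
  i=1: ✗ (lhs fails at k=1 before rhs at j=3)
  i=2: ✓ (rhs at j=3; lhs holds on [2,2])
  i=3: ✗ (lhs fails at k=3 before rhs at j=6)
  i=4: ✓ (rhs at j=6; lhs holds on [4,5])
  i=5: ✓ (rhs at j=6; lhs holds on [5,5])
  i=6: ✓ (rhs at j=8; lhs holds on [6,7])
  i=7: ✓ (rhs at j=8; lhs holds on [7,7])

2, 4, 5, 6, 7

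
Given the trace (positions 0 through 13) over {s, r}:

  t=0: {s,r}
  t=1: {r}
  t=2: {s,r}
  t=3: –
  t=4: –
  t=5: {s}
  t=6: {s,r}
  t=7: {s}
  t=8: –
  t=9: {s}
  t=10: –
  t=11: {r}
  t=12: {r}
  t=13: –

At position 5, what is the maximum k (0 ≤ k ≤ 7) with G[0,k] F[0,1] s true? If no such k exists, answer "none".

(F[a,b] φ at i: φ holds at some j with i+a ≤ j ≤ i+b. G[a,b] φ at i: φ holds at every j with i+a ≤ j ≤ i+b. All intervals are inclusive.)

F[0,1] s must hold from j=5 onward; find where it first fails.
  j=5: holds
  j=6: holds
  j=7: holds
  j=8: holds
  j=9: holds
  j=10: fails
Holds on [5,9], so largest k = 4.

4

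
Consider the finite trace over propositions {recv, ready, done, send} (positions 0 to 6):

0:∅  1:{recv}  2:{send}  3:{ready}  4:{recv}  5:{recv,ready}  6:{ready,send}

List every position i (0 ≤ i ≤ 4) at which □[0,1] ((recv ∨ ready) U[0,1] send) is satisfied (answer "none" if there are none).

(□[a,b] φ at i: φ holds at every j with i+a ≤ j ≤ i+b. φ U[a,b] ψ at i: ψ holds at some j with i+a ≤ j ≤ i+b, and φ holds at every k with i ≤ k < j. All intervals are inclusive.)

1

Evaluate at each i in [0,4]:
  i=0: ✗ (fails at j=0)
  i=1: ✓ (all of [1,2])
  i=2: ✗ (fails at j=3)
  i=3: ✗ (fails at j=3)
  i=4: ✗ (fails at j=4)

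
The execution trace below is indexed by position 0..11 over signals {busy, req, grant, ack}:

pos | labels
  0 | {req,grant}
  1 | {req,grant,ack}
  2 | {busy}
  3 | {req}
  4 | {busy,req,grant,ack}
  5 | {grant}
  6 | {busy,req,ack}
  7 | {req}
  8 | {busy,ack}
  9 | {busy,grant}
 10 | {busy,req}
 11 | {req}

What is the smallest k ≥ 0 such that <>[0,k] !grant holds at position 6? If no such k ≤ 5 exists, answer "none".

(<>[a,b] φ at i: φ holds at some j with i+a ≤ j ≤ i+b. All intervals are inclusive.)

0

Scan j = 6,7,… for !grant:
  j=6: holds
First hit at j=6, so smallest k = 6-6 = 0.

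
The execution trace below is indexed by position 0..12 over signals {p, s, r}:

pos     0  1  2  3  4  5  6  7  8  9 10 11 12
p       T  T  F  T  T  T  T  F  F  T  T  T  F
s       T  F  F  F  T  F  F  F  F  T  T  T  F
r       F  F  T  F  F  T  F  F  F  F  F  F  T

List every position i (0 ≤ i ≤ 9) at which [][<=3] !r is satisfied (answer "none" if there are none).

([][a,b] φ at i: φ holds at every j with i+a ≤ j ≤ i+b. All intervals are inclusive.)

Evaluate at each i in [0,9]:
  i=0: ✗ (fails at j=2)
  i=1: ✗ (fails at j=2)
  i=2: ✗ (fails at j=2)
  i=3: ✗ (fails at j=5)
  i=4: ✗ (fails at j=5)
  i=5: ✗ (fails at j=5)
  i=6: ✓ (all of [6,9])
  i=7: ✓ (all of [7,10])
  i=8: ✓ (all of [8,11])
  i=9: ✗ (fails at j=12)

6, 7, 8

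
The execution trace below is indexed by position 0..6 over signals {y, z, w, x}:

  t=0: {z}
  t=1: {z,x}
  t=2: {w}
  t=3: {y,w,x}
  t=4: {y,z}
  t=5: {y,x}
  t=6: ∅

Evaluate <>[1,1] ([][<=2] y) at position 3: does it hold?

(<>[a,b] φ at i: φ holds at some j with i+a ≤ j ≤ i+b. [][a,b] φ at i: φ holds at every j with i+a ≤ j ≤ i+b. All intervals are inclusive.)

No

Check [][<=2] y at each j in [4,4]:
  j=4: fails at 6
No position in the window satisfies it → formula fails.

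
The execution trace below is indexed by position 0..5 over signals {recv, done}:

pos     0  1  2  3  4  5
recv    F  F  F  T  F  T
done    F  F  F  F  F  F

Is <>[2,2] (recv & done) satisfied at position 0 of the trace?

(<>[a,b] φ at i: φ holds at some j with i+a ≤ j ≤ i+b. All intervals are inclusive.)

No

Check (recv & done) at each j in [2,2]:
  j=2: false
No position in the window satisfies it → formula fails.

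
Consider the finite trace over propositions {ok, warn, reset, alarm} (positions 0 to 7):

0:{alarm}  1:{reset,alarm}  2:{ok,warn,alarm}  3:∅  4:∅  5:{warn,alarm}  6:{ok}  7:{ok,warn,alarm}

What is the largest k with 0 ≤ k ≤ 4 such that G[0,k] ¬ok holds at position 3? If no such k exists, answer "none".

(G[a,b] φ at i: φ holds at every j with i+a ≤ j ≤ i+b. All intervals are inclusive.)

¬ok must hold from j=3 onward; find where it first fails.
  j=3: holds
  j=4: holds
  j=5: holds
  j=6: fails
Holds on [3,5], so largest k = 2.

2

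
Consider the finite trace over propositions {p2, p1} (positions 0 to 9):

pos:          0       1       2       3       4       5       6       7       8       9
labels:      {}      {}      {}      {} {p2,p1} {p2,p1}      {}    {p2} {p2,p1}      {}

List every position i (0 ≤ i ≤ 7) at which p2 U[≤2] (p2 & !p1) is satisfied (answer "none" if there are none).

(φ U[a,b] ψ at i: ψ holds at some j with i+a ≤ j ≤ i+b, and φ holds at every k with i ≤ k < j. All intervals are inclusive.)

7

Evaluate at each i in [0,7]:
  i=0: ✗ (no rhs in [0,2])
  i=1: ✗ (no rhs in [1,3])
  i=2: ✗ (no rhs in [2,4])
  i=3: ✗ (no rhs in [3,5])
  i=4: ✗ (no rhs in [4,6])
  i=5: ✗ (lhs fails at k=6 before rhs at j=7)
  i=6: ✗ (lhs fails at k=6 before rhs at j=7)
  i=7: ✓ (rhs at j=7)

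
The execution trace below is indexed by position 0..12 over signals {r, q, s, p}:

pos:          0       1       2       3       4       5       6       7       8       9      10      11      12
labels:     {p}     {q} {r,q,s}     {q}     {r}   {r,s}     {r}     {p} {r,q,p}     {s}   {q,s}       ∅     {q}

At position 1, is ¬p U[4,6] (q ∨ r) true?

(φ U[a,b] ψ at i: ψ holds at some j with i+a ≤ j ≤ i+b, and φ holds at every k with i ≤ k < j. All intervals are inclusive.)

Yes

Need some j in [5,7] with (q ∨ r), and ¬p at every k in [1,j-1].
  j=5: (q ∨ r) holds; ¬p holds at every k in [1,4] → satisfied.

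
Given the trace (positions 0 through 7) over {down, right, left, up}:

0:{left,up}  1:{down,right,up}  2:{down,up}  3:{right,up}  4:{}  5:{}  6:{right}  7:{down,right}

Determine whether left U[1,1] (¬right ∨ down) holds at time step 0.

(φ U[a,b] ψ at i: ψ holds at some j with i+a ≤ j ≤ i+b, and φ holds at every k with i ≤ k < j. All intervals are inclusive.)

Holds

Need some j in [1,1] with (¬right ∨ down), and left at every k in [0,j-1].
  j=1: (¬right ∨ down) holds; left holds at every k in [0,0] → satisfied.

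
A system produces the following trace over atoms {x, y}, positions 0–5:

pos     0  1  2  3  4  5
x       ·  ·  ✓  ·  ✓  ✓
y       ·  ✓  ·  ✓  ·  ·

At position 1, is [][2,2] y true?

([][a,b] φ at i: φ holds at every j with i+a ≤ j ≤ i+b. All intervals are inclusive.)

Check y at every j in [3,3]:
  j=3: true
All positions satisfy it → formula holds.

Holds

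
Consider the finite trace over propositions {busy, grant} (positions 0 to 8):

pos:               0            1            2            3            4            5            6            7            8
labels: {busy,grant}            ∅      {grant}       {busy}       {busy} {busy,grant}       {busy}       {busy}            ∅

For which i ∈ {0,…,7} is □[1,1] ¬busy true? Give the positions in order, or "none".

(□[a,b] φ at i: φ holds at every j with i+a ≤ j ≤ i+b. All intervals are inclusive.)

Evaluate at each i in [0,7]:
  i=0: ✓ (all of [1,1])
  i=1: ✓ (all of [2,2])
  i=2: ✗ (fails at j=3)
  i=3: ✗ (fails at j=4)
  i=4: ✗ (fails at j=5)
  i=5: ✗ (fails at j=6)
  i=6: ✗ (fails at j=7)
  i=7: ✓ (all of [8,8])

0, 1, 7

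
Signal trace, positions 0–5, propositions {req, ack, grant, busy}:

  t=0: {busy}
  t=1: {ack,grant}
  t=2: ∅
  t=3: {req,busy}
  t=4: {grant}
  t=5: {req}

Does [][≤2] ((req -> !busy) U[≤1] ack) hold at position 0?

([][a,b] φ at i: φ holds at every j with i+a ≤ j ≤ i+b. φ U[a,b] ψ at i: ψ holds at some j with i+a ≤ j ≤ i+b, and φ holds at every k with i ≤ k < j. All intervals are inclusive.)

Does not hold

Check ((req -> !busy) U[≤1] ack) at every j in [0,2]:
  j=0: holds
  j=1: holds
  j=2: fails
Fails at j=2 → formula fails.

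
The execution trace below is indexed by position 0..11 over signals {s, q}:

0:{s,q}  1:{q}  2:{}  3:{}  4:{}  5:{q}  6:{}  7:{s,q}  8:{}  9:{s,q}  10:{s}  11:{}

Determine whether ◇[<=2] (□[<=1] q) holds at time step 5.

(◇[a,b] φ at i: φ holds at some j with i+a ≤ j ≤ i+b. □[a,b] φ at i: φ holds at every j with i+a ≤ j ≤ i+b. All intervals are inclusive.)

Does not hold

Check □[<=1] q at each j in [5,7]:
  j=5: fails at 6
  j=6: fails at 6
  j=7: fails at 8
No position in the window satisfies it → formula fails.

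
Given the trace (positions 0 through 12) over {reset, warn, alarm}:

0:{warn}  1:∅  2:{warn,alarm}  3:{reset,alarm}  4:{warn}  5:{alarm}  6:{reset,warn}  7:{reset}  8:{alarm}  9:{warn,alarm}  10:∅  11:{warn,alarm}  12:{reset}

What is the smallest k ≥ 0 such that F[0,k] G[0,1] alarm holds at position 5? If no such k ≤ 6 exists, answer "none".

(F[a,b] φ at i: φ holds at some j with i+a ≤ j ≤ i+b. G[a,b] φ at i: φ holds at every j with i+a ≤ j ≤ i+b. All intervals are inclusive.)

Scan j = 5,6,… for G[0,1] alarm:
  j=5: fails
  j=6: fails
  j=7: fails
  j=8: holds
First hit at j=8, so smallest k = 8-5 = 3.

3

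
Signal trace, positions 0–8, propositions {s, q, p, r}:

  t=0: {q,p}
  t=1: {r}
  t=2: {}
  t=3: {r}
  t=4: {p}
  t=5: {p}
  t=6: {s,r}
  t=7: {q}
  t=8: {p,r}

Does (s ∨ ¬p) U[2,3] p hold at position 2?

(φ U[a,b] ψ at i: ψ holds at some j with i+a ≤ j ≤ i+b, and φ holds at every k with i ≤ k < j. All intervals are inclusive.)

Yes

Need some j in [4,5] with p, and (s ∨ ¬p) at every k in [2,j-1].
  j=4: p holds; (s ∨ ¬p) holds at every k in [2,3] → satisfied.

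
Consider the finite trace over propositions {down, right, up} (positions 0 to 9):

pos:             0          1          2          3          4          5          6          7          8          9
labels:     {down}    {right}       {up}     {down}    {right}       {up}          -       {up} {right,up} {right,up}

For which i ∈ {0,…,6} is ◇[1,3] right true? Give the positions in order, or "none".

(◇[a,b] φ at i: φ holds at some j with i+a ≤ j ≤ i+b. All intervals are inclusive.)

0, 1, 2, 3, 5, 6

Evaluate at each i in [0,6]:
  i=0: ✓ (witness j=1)
  i=1: ✓ (witness j=4)
  i=2: ✓ (witness j=4)
  i=3: ✓ (witness j=4)
  i=4: ✗ (none in [5,7])
  i=5: ✓ (witness j=8)
  i=6: ✓ (witness j=8)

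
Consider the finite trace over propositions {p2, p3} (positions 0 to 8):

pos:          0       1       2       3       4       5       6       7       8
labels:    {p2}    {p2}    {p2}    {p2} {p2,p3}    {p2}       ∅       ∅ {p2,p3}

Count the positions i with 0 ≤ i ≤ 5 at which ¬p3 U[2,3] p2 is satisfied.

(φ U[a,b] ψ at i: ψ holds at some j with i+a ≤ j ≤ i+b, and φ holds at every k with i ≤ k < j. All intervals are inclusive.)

4

Evaluate at each i in [0,5]:
  i=0: ✓ (rhs at j=2; lhs holds on [0,1])
  i=1: ✓ (rhs at j=3; lhs holds on [1,2])
  i=2: ✓ (rhs at j=4; lhs holds on [2,3])
  i=3: ✗ (lhs fails at k=4 before rhs at j=5)
  i=4: ✗ (no rhs in [6,7])
  i=5: ✓ (rhs at j=8; lhs holds on [5,7])
Positions where it holds: {0, 1, 2, 5} → 4.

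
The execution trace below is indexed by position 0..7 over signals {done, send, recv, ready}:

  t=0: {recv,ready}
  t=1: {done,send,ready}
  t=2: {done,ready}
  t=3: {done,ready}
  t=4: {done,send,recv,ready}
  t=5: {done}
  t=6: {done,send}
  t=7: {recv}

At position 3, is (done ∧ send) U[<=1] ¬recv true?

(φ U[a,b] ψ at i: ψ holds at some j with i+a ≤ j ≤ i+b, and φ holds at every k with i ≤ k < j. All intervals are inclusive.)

Need some j in [3,4] with ¬recv, and (done ∧ send) at every k in [3,j-1].
  j=3: ¬recv holds; no prefix to check → satisfied.

Yes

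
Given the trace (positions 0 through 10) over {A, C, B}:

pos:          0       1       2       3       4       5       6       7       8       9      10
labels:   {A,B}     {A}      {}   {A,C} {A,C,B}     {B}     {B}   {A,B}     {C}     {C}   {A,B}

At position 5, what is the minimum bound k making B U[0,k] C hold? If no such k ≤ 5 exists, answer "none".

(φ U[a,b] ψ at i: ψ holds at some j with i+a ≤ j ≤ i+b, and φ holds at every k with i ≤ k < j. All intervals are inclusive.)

3

Need earliest j ≥ 5 with C, and B at every k in [5,j-1].
  j=5: rhs fails.
  j=6: rhs fails.
  j=7: rhs fails.
  j=8: rhs holds; lhs holds on [5,7]. k = 3.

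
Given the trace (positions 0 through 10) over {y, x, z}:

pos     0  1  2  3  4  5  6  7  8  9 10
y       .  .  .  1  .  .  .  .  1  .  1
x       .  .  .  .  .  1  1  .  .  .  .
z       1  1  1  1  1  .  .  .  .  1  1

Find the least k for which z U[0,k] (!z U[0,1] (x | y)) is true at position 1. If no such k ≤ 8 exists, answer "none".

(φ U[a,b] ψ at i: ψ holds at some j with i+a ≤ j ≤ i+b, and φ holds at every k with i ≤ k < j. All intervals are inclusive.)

2

Need earliest j ≥ 1 with (!z U[0,1] (x | y)), and z at every k in [1,j-1].
  j=1: rhs fails.
  j=2: rhs fails.
  j=3: rhs holds; lhs holds on [1,2]. k = 2.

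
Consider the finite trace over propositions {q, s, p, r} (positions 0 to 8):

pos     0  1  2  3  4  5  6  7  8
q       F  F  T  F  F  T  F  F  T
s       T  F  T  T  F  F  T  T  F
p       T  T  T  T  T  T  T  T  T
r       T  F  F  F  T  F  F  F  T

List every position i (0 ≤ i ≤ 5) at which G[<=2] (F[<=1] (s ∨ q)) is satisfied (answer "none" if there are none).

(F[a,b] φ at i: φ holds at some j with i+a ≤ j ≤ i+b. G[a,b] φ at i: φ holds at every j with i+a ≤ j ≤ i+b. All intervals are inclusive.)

0, 1, 2, 3, 4, 5

Evaluate at each i in [0,5]:
  i=0: ✓ (all of [0,2])
  i=1: ✓ (all of [1,3])
  i=2: ✓ (all of [2,4])
  i=3: ✓ (all of [3,5])
  i=4: ✓ (all of [4,6])
  i=5: ✓ (all of [5,7])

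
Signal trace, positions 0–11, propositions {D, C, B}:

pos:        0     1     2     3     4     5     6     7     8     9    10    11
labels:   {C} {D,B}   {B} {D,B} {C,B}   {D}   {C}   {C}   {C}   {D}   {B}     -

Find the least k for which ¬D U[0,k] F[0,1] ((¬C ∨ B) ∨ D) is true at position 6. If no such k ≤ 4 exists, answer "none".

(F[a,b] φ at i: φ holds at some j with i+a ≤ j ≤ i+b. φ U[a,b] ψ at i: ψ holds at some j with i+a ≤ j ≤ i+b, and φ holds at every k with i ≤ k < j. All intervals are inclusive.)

Need earliest j ≥ 6 with F[0,1] ((¬C ∨ B) ∨ D), and ¬D at every k in [6,j-1].
  j=6: rhs fails.
  j=7: rhs fails.
  j=8: rhs holds; lhs holds on [6,7]. k = 2.

2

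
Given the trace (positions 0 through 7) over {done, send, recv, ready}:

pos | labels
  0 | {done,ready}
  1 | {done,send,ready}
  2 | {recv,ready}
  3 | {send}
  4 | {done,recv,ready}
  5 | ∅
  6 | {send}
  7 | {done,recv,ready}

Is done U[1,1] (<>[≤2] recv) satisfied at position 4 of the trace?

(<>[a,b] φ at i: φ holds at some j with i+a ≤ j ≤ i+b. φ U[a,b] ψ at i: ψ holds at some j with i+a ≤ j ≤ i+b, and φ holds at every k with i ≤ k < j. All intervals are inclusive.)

True

Need some j in [5,5] with <>[≤2] recv, and done at every k in [4,j-1].
  j=5: <>[≤2] recv holds; done holds at every k in [4,4] → satisfied.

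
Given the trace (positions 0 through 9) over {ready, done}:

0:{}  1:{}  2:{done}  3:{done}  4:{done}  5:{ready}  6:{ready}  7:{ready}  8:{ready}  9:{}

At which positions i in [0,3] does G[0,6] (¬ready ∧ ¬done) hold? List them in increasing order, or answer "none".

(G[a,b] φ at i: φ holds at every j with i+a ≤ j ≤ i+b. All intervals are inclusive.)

Evaluate at each i in [0,3]:
  i=0: ✗ (fails at j=2)
  i=1: ✗ (fails at j=2)
  i=2: ✗ (fails at j=2)
  i=3: ✗ (fails at j=3)

none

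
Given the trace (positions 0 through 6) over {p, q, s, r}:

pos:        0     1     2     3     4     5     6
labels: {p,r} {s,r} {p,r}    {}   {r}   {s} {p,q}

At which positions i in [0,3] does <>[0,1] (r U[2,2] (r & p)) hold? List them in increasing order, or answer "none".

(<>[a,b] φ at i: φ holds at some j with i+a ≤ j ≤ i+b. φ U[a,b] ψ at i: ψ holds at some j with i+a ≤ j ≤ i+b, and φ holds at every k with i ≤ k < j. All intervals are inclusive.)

Evaluate at each i in [0,3]:
  i=0: ✓ (witness j=0)
  i=1: ✗ (none in [1,2])
  i=2: ✗ (none in [2,3])
  i=3: ✗ (none in [3,4])

0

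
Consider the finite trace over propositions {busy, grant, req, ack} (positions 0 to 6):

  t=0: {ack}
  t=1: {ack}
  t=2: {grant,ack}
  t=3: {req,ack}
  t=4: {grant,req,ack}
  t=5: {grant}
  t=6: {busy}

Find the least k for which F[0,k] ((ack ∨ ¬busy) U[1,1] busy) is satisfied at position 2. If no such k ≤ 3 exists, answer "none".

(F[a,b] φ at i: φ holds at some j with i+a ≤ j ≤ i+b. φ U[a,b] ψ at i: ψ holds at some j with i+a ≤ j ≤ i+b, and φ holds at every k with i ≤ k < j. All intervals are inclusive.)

3

Scan j = 2,3,… for ((ack ∨ ¬busy) U[1,1] busy):
  j=2: fails
  j=3: fails
  j=4: fails
  j=5: holds
First hit at j=5, so smallest k = 5-2 = 3.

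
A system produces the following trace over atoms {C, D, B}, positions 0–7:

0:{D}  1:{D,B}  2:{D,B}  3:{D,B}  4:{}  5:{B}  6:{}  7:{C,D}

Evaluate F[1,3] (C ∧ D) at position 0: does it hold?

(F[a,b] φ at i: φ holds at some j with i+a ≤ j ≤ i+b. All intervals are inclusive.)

Does not hold

Check (C ∧ D) at each j in [1,3]:
  j=1: false
  j=2: false
  j=3: false
No position in the window satisfies it → formula fails.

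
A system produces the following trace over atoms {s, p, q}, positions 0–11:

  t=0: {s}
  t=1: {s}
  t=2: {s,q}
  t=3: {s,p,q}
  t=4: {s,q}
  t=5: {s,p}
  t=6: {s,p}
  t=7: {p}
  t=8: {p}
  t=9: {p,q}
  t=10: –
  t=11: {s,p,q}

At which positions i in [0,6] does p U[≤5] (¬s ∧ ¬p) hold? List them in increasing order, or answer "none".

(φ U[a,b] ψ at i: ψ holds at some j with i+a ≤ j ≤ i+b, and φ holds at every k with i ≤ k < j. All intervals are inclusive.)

Evaluate at each i in [0,6]:
  i=0: ✗ (no rhs in [0,5])
  i=1: ✗ (no rhs in [1,6])
  i=2: ✗ (no rhs in [2,7])
  i=3: ✗ (no rhs in [3,8])
  i=4: ✗ (no rhs in [4,9])
  i=5: ✓ (rhs at j=10; lhs holds on [5,9])
  i=6: ✓ (rhs at j=10; lhs holds on [6,9])

5, 6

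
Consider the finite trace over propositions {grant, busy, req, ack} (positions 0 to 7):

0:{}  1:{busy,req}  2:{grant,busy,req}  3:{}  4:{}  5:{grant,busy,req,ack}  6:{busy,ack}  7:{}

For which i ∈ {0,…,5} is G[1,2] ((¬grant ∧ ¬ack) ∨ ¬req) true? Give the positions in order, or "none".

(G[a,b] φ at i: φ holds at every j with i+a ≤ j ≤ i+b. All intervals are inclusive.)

Evaluate at each i in [0,5]:
  i=0: ✗ (fails at j=2)
  i=1: ✗ (fails at j=2)
  i=2: ✓ (all of [3,4])
  i=3: ✗ (fails at j=5)
  i=4: ✗ (fails at j=5)
  i=5: ✓ (all of [6,7])

2, 5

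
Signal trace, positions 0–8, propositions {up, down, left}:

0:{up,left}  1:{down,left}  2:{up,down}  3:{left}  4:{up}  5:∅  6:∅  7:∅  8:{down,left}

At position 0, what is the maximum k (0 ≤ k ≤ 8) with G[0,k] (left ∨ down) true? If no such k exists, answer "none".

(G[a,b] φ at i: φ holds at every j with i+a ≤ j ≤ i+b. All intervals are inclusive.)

(left ∨ down) must hold from j=0 onward; find where it first fails.
  j=0: holds
  j=1: holds
  j=2: holds
  j=3: holds
  j=4: fails
Holds on [0,3], so largest k = 3.

3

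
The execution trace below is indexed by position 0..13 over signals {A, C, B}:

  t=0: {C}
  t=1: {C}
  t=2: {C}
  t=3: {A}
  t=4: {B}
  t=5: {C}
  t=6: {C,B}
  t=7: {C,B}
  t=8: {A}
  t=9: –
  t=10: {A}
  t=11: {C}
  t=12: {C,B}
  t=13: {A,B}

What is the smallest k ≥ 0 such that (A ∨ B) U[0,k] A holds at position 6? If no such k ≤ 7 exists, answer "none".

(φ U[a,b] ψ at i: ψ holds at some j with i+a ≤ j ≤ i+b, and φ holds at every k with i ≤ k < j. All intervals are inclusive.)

2

Need earliest j ≥ 6 with A, and (A ∨ B) at every k in [6,j-1].
  j=6: rhs fails.
  j=7: rhs fails.
  j=8: rhs holds; lhs holds on [6,7]. k = 2.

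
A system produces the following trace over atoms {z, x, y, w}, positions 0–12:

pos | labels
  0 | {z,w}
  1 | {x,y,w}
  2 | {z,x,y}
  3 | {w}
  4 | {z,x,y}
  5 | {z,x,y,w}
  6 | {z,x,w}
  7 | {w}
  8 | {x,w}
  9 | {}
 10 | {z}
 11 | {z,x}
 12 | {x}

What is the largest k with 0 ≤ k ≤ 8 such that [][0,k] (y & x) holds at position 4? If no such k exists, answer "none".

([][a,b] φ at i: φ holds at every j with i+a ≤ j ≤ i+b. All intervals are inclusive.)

(y & x) must hold from j=4 onward; find where it first fails.
  j=4: holds
  j=5: holds
  j=6: fails
Holds on [4,5], so largest k = 1.

1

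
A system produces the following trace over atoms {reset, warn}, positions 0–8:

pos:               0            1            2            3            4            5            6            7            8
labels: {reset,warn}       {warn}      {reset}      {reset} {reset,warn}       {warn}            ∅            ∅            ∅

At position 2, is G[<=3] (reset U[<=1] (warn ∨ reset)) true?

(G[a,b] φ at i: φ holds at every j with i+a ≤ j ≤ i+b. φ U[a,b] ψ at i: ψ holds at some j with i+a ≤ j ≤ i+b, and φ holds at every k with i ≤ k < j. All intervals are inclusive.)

Check (reset U[<=1] (warn ∨ reset)) at every j in [2,5]:
  j=2: holds
  j=3: holds
  j=4: holds
  j=5: holds
All positions satisfy it → formula holds.

Yes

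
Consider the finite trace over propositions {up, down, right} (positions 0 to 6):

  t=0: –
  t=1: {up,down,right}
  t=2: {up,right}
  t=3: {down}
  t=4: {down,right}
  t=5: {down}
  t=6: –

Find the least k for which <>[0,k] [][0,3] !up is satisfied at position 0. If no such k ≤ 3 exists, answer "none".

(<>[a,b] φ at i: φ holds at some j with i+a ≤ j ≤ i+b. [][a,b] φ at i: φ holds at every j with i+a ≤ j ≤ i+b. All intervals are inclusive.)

Scan j = 0,1,… for [][0,3] !up:
  j=0: fails
  j=1: fails
  j=2: fails
  j=3: holds
First hit at j=3, so smallest k = 3-0 = 3.

3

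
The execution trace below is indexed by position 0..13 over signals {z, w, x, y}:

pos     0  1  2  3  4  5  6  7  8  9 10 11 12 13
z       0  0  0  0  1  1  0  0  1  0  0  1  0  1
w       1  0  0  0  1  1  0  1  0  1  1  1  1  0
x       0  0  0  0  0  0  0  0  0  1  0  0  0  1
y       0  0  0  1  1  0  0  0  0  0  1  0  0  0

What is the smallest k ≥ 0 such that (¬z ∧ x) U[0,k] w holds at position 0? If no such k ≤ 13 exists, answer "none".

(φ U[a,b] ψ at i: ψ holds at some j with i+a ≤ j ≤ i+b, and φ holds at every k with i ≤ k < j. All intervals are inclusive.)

Need earliest j ≥ 0 with w, and (¬z ∧ x) at every k in [0,j-1].
  j=0: rhs holds (empty prefix). k = 0.

0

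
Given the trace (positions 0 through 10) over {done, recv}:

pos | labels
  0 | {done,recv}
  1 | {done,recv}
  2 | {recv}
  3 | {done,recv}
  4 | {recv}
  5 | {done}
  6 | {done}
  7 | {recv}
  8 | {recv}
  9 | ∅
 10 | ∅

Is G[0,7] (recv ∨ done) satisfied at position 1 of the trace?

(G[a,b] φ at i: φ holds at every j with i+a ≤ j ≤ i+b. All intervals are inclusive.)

Check (recv ∨ done) at every j in [1,8]:
  j=1: true
  j=2: true
  j=3: true
  j=4: true
  j=5: true
  j=6: true
  j=7: true
  j=8: true
All positions satisfy it → formula holds.

Yes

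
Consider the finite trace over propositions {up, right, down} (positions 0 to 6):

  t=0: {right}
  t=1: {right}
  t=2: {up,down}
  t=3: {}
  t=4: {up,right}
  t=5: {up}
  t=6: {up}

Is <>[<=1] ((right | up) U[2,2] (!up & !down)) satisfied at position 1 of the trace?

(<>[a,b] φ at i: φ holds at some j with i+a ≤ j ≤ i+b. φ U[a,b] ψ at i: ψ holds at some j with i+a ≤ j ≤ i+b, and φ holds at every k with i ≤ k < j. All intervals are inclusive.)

True

Check ((right | up) U[2,2] (!up & !down)) at each j in [1,2]:
  j=1: holds
  j=2: fails
Found at j=1 → formula holds.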